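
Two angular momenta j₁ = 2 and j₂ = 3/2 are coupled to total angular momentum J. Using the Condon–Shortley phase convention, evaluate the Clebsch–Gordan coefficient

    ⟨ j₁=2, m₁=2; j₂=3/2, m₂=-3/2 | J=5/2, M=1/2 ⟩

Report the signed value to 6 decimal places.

triangle: 1!*3!*2!/7! = 12/5040
(j±m)!: 4!*0!*0!*3!*3!*2! = 1728
prefactor² = (2J+1)*Δ*N² = 864/35
  k=0: +1/(0!*1!*0!*0!*3!*2!) = 1/12
Σ = 1/12  ⇒  CG² = 864/35*1/12² = 6/35
CG = +√(6/35) = +0.414039

+0.414039  (= +√(6/35))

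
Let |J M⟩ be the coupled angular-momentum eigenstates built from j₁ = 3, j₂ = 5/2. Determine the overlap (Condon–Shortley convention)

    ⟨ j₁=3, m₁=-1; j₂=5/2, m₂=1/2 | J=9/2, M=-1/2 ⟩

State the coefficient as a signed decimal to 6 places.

-0.480500  (= −√(160/693))

triangle: 1!*5!*4!/11! = 2880/39916800
(j±m)!: 2!*4!*3!*2!*4!*5! = 1658880
prefactor² = (2J+1)*Δ*N² = 92160/77
  k=0: +1/(0!*1!*4!*3!*1!*1!) = 1/144
  k=1: −1/(1!*0!*3!*2!*2!*2!) = -1/48
Σ = -1/72  ⇒  CG² = 92160/77*(-1/72)² = 160/693
CG = −√(160/693) = -0.480500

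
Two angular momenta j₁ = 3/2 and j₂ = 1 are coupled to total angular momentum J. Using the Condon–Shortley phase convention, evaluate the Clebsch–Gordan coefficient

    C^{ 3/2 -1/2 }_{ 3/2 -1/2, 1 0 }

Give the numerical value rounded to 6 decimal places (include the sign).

-0.258199

√[4·1!2!1!/5! · 1!2!1!1!1!2!] = √(4/15)
  +(−1)^0/∏(0,1,2,1,0,0)! = 1/2  (running 1/2)
  +(−1)^1/∏(1,0,1,0,1,1)! = -1  (running -1/2)
⟨..|..⟩ = √(4/15)·(-1/2) = -0.258199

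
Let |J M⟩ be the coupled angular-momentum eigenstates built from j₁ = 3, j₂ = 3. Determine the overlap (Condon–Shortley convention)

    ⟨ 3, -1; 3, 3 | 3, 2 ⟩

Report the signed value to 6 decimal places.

triangle: 3!×3!×3!/10! = 216/3628800
(j±m)!: 2!×4!×6!×0!×5!×1! = 4147200
prefactor² = (2J+1)×Δ×N² = 1728
  k=3: −1/(3!×0!×1!×3!×2!×0!) = -1/72
Σ = -1/72  ⇒  CG² = 1728×(-1/72)² = 1/3
CG = −√(1/3) = -0.577350

-0.577350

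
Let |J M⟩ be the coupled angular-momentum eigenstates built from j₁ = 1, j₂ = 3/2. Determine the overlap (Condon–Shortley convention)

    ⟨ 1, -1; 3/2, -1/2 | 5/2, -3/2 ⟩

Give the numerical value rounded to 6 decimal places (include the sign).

triangle: 0!×2!×3!/6! = 12/720
(j±m)!: 0!×2!×1!×2!×1!×4! = 96
prefactor² = (2J+1)×Δ×N² = 48/5
  k=0: +1/(0!×0!×2!×1!×0!×2!) = 1/4
Σ = 1/4  ⇒  CG² = 48/5×1/4² = 3/5
CG = +√(3/5) = +0.774597

+0.774597  (= +√(3/5))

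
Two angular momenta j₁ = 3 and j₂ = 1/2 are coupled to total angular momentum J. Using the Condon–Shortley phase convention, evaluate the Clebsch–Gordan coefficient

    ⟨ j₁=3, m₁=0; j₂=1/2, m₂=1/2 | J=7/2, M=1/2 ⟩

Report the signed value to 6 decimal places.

+0.755929  (= +√(4/7))

j₁+j₂−J=0  J+j₁−j₂=6  J−j₁+j₂=1  j₁+j₂+J+1=8
(j₁±m₁, j₂±m₂, J±M) = (3,3,1,0,4,3)
P² = 5184/7
sum k=0..0:
  [0] +1/36 = 1/36
S = 1/36
C² = P²·S² = 4/7 ; C = +0.755929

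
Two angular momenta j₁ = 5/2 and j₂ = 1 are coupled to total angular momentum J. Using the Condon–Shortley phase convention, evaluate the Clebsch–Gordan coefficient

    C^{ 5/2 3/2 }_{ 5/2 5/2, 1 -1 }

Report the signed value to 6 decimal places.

√[6·1!4!1!/7! · 5!0!0!2!4!1!] = √(1152/7)
  +(−1)^0/∏(0,1,0,0,4,1)! = 1/24  (running 1/24)
⟨..|..⟩ = √(1152/7)·(1/24) = +0.534522

+√(2/7) = +0.534522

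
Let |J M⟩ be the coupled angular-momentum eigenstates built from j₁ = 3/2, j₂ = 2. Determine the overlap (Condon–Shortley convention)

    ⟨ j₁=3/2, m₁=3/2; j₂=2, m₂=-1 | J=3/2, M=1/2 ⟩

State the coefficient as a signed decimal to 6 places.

+√(2/5) = +0.632456

triangle: 2!×1!×2!/6! = 4/720
(j±m)!: 3!×0!×1!×3!×2!×1! = 72
prefactor² = (2J+1)×Δ×N² = 8/5
  k=0: +1/(0!×2!×0!×1!×1!×1!) = 1/2
Σ = 1/2  ⇒  CG² = 8/5×1/2² = 2/5
CG = +√(2/5) = +0.632456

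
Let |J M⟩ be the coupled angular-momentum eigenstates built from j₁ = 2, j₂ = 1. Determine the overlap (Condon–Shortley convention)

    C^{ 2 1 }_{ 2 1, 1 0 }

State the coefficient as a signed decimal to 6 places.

j₁+j₂−J=1  J+j₁−j₂=3  J−j₁+j₂=1  j₁+j₂+J+1=6
(j₁±m₁, j₂±m₂, J±M) = (3,1,1,1,3,1)
P² = 3/2
sum k=0..1:
  [0] +1/2 = 1/2
  [1] −1/6 = -1/6
S = 1/3
C² = P²·S² = 1/6 ; C = +0.408248

+√(1/6) = +0.408248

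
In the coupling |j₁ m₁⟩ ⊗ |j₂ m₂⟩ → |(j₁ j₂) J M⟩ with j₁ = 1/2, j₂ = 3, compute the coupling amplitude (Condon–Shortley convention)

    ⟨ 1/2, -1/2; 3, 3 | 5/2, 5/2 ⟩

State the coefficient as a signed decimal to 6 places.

j₁+j₂−J=1  J+j₁−j₂=0  J−j₁+j₂=5  j₁+j₂+J+1=7
(j₁±m₁, j₂±m₂, J±M) = (0,1,6,0,5,0)
P² = 86400/7
sum k=1..1:
  [1] −1/120 = -1/120
S = -1/120
C² = P²·S² = 6/7 ; C = -0.925820

-0.925820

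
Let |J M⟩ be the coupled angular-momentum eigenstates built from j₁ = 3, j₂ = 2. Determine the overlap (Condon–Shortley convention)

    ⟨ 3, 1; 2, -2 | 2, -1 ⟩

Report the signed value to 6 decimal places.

triangle: 3!×3!×1!/8! = 36/40320
(j±m)!: 4!×2!×0!×4!×1!×3! = 6912
prefactor² = (2J+1)×Δ×N² = 216/7
  k=0: +1/(0!×3!×2!×0!×1!×1!) = 1/12
Σ = 1/12  ⇒  CG² = 216/7×1/12² = 3/14
CG = +√(3/14) = +0.462910

+√(3/14) = +0.462910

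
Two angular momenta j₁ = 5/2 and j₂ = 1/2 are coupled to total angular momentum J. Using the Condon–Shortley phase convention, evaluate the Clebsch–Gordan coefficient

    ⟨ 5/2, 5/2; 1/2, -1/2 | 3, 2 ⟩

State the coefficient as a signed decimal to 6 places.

triangle: 0!·5!·1!/7! = 120/5040
(j±m)!: 5!·0!·0!·1!·5!·1! = 14400
prefactor² = (2J+1)·Δ·N² = 2400
  k=0: +1/(0!·0!·0!·0!·5!·1!) = 1/120
Σ = 1/120  ⇒  CG² = 2400·1/120² = 1/6
CG = +√(1/6) = +0.408248

+√(1/6) = +0.408248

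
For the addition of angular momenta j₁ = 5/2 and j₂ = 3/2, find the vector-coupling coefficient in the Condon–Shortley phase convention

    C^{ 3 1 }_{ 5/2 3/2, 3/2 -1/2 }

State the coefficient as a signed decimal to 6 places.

j₁+j₂−J=1  J+j₁−j₂=4  J−j₁+j₂=2  j₁+j₂+J+1=8
(j₁±m₁, j₂±m₂, J±M) = (4,1,1,2,4,2)
P² = 96/5
sum k=0..1:
  [0] +1/6 = 1/6
  [1] −1/48 = -1/48
S = 7/48
C² = P²·S² = 49/120 ; C = +0.639010

+0.639010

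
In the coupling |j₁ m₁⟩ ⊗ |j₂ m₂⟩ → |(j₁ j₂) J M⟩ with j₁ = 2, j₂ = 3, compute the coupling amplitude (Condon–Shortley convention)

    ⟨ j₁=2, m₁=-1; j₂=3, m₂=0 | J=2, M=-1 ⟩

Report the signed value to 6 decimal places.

+√(2/7) ≈ +0.534522

j₁+j₂−J=3  J+j₁−j₂=1  J−j₁+j₂=3  j₁+j₂+J+1=8
(j₁±m₁, j₂±m₂, J±M) = (1,3,3,3,1,3)
P² = 81/14
sum k=2..3:
  [2] +1/4 = 1/4
  [3] −1/36 = -1/36
S = 2/9
C² = P²·S² = 2/7 ; C = +0.534522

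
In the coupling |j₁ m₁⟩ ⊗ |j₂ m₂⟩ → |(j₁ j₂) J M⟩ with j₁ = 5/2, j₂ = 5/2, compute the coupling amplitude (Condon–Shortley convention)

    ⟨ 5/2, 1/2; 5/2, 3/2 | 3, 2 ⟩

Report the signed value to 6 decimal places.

−√(1/12) = -0.288675

√[7·2!3!3!/9! · 3!2!4!1!5!1!] = √(48)
  +(−1)^1/∏(1,1,1,3,2,0)! = -1/12  (running -1/12)
  +(−1)^2/∏(2,0,0,2,3,1)! = 1/24  (running -1/24)
⟨..|..⟩ = √(48)·(-1/24) = -0.288675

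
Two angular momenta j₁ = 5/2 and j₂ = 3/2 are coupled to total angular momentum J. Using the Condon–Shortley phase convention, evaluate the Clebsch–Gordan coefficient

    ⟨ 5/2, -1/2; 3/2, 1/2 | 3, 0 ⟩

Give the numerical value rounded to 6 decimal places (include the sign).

−√(1/5) = -0.447214

j₁+j₂−J=1  J+j₁−j₂=4  J−j₁+j₂=2  j₁+j₂+J+1=8
(j₁±m₁, j₂±m₂, J±M) = (2,3,2,1,3,3)
P² = 36/5
sum k=0..1:
  [0] +1/12 = 1/12
  [1] −1/4 = -1/4
S = -1/6
C² = P²·S² = 1/5 ; C = -0.447214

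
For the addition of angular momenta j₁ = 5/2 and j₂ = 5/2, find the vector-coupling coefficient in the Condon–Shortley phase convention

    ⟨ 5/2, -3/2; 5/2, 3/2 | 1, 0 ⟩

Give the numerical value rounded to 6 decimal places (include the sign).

−√(9/70) ≈ -0.358569

triangle: 4!*1!*1!/7! = 24/5040
(j±m)!: 1!*4!*4!*1!*1!*1! = 576
prefactor² = (2J+1)*Δ*N² = 288/35
  k=3: −1/(3!*1!*1!*1!*0!*0!) = -1/6
  k=4: +1/(4!*0!*0!*0!*1!*1!) = 1/24
Σ = -1/8  ⇒  CG² = 288/35*(-1/8)² = 9/70
CG = −√(9/70) = -0.358569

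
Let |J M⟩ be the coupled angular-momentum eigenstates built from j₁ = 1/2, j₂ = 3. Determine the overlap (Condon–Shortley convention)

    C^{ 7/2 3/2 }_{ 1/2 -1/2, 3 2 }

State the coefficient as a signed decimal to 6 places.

j₁+j₂−J=0  J+j₁−j₂=1  J−j₁+j₂=6  j₁+j₂+J+1=8
(j₁±m₁, j₂±m₂, J±M) = (0,1,5,1,5,2)
P² = 28800/7
sum k=0..0:
  [0] +1/120 = 1/120
S = 1/120
C² = P²·S² = 2/7 ; C = +0.534522

+√(2/7) ≈ +0.534522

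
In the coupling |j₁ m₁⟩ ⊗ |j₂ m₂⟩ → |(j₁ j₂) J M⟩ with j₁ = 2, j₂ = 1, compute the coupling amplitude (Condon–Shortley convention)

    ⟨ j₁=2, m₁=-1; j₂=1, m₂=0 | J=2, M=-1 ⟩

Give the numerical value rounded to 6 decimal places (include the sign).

j₁+j₂−J=1  J+j₁−j₂=3  J−j₁+j₂=1  j₁+j₂+J+1=6
(j₁±m₁, j₂±m₂, J±M) = (1,3,1,1,1,3)
P² = 3/2
sum k=0..1:
  [0] +1/6 = 1/6
  [1] −1/2 = -1/2
S = -1/3
C² = P²·S² = 1/6 ; C = -0.408248

−√(1/6) = -0.408248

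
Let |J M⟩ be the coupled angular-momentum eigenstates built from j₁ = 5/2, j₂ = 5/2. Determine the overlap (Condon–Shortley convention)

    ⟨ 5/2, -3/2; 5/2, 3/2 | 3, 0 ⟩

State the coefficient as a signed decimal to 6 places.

triangle: 2!×3!×3!/9! = 72/362880
(j±m)!: 1!×4!×4!×1!×3!×3! = 20736
prefactor² = (2J+1)×Δ×N² = 144/5
  k=1: −1/(1!×1!×3!×3!×0!×0!) = -1/36
  k=2: +1/(2!×0!×2!×2!×1!×1!) = 1/8
Σ = 7/72  ⇒  CG² = 144/5×7/72² = 49/180
CG = +√(49/180) = +0.521749

+√(49/180) ≈ +0.521749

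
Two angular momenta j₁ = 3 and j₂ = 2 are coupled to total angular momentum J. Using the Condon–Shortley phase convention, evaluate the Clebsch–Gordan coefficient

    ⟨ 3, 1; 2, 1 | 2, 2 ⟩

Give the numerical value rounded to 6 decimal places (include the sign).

triangle: 3!·3!·1!/8! = 36/40320
(j±m)!: 4!·2!·3!·1!·4!·0! = 6912
prefactor² = (2J+1)·Δ·N² = 216/7
  k=2: +1/(2!·1!·0!·1!·3!·0!) = 1/12
Σ = 1/12  ⇒  CG² = 216/7·1/12² = 3/14
CG = +√(3/14) = +0.462910

+0.462910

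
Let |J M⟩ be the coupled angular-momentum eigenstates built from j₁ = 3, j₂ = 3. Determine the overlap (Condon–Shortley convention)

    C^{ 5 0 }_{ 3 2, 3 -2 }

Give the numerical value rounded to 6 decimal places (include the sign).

j₁+j₂−J=1  J+j₁−j₂=5  J−j₁+j₂=5  j₁+j₂+J+1=12
(j₁±m₁, j₂±m₂, J±M) = (5,1,1,5,5,5)
P² = 480000/7
sum k=0..1:
  [0] +1/576 = 1/576
  [1] −1/14400 = -1/14400
S = 1/600
C² = P²·S² = 4/21 ; C = +0.436436

+0.436436  (= +√(4/21))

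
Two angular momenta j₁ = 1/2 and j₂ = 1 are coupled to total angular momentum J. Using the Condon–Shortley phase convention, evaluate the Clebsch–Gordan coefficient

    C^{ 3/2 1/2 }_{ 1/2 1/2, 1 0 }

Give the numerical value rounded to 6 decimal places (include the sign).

triangle: 0!×1!×2!/4! = 2/24
(j±m)!: 1!×0!×1!×1!×2!×1! = 2
prefactor² = (2J+1)×Δ×N² = 2/3
  k=0: +1/(0!×0!×0!×1!×1!×1!) = 1
Σ = 1  ⇒  CG² = 2/3×1² = 2/3
CG = +√(2/3) = +0.816497

+√(2/3) = +0.816497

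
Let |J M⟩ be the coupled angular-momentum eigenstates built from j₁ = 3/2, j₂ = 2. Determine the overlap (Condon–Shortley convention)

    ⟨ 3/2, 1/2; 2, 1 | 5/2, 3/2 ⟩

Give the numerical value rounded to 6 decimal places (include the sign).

j₁+j₂−J=1  J+j₁−j₂=2  J−j₁+j₂=3  j₁+j₂+J+1=7
(j₁±m₁, j₂±m₂, J±M) = (2,1,3,1,4,1)
P² = 144/35
sum k=0..1:
  [0] +1/6 = 1/6
  [1] −1/4 = -1/4
S = -1/12
C² = P²·S² = 1/35 ; C = -0.169031

−√(1/35) ≈ -0.169031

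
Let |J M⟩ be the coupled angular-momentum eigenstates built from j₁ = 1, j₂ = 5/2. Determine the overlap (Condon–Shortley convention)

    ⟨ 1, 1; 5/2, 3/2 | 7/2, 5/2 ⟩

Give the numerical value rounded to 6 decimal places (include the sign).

+√(5/7) = +0.845154

j₁+j₂−J=0  J+j₁−j₂=2  J−j₁+j₂=5  j₁+j₂+J+1=8
(j₁±m₁, j₂±m₂, J±M) = (2,0,4,1,6,1)
P² = 11520/7
sum k=0..0:
  [0] +1/48 = 1/48
S = 1/48
C² = P²·S² = 5/7 ; C = +0.845154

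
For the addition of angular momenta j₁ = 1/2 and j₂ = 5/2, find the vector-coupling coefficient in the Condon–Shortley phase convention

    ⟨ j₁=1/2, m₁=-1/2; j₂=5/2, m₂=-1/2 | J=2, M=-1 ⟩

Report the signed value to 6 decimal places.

triangle: 1!·0!·4!/6! = 24/720
(j±m)!: 0!·1!·2!·3!·1!·3! = 72
prefactor² = (2J+1)·Δ·N² = 12
  k=1: −1/(1!·0!·0!·1!·0!·3!) = -1/6
Σ = -1/6  ⇒  CG² = 12·(-1/6)² = 1/3
CG = −√(1/3) = -0.577350

−√(1/3) ≈ -0.577350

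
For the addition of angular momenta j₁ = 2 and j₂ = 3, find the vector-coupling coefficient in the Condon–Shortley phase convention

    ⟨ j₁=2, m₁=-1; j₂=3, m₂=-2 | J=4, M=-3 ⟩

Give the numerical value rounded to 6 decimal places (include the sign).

+0.223607

√[9·1!3!5!/10! · 1!3!1!5!1!7!] = √(6480)
  +(−1)^0/∏(0,1,3,1,0,4)! = 1/144  (running 1/144)
  +(−1)^1/∏(1,0,2,0,1,5)! = -1/240  (running 1/360)
⟨..|..⟩ = √(6480)·(1/360) = +0.223607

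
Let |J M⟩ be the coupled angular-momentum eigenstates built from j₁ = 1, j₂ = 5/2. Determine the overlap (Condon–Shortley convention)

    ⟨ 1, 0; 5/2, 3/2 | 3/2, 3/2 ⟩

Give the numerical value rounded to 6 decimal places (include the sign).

-0.516398

triangle: 2!·0!·3!/6! = 12/720
(j±m)!: 1!·1!·4!·1!·3!·0! = 144
prefactor² = (2J+1)·Δ·N² = 48/5
  k=1: −1/(1!·1!·0!·3!·0!·0!) = -1/6
Σ = -1/6  ⇒  CG² = 48/5·(-1/6)² = 4/15
CG = −√(4/15) = -0.516398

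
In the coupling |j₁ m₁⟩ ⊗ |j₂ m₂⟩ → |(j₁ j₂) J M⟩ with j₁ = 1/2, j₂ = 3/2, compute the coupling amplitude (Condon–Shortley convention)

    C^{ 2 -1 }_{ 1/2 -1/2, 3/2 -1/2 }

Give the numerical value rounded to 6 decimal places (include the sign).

triangle: 0!·1!·3!/5! = 6/120
(j±m)!: 0!·1!·1!·2!·1!·3! = 12
prefactor² = (2J+1)·Δ·N² = 3
  k=0: +1/(0!·0!·1!·1!·0!·2!) = 1/2
Σ = 1/2  ⇒  CG² = 3·1/2² = 3/4
CG = +√(3/4) = +0.866025

+0.866025  (= +√(3/4))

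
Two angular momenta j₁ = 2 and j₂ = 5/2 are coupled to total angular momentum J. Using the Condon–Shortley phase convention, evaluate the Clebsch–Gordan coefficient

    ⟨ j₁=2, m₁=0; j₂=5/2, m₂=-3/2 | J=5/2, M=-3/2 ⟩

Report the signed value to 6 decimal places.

j₁+j₂−J=2  J+j₁−j₂=2  J−j₁+j₂=3  j₁+j₂+J+1=8
(j₁±m₁, j₂±m₂, J±M) = (2,2,1,4,1,4)
P² = 288/35
sum k=0..1:
  [0] +1/8 = 1/8
  [1] −1/6 = -1/6
S = -1/24
C² = P²·S² = 1/70 ; C = -0.119523

-0.119523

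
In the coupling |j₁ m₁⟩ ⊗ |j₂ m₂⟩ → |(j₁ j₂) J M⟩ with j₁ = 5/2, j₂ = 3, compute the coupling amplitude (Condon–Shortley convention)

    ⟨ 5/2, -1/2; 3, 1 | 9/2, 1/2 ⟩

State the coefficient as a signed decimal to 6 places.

triangle: 1!×4!×5!/11! = 2880/39916800
(j±m)!: 2!×3!×4!×2!×5!×4! = 1658880
prefactor² = (2J+1)×Δ×N² = 92160/77
  k=0: +1/(0!×1!×3!×4!×1!×1!) = 1/144
  k=1: −1/(1!×0!×2!×3!×2!×2!) = -1/48
Σ = -1/72  ⇒  CG² = 92160/77×(-1/72)² = 160/693
CG = −√(160/693) = -0.480500

-0.480500  (= −√(160/693))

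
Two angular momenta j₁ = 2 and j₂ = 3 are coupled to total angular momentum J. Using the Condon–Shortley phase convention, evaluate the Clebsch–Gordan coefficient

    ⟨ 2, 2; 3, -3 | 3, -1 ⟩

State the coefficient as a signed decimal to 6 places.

√[7·2!2!4!/9! · 4!0!0!6!2!4!] = √(1536)
  +(−1)^0/∏(0,2,0,0,2,4)! = 1/96  (running 1/96)
⟨..|..⟩ = √(1536)·(1/96) = +0.408248

+0.408248  (= +√(1/6))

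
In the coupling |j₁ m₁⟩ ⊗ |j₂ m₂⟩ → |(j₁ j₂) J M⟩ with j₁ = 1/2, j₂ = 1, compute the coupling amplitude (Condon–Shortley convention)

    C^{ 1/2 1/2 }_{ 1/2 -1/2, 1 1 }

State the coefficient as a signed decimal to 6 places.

j₁+j₂−J=1  J+j₁−j₂=0  J−j₁+j₂=1  j₁+j₂+J+1=3
(j₁±m₁, j₂±m₂, J±M) = (0,1,2,0,1,0)
P² = 2/3
sum k=1..1:
  [1] −1/1 = -1
S = -1
C² = P²·S² = 2/3 ; C = -0.816497

−√(2/3) = -0.816497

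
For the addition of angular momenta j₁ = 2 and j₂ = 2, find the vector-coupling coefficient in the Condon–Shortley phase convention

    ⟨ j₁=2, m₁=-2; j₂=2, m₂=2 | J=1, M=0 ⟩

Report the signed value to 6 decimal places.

j₁+j₂−J=3  J+j₁−j₂=1  J−j₁+j₂=1  j₁+j₂+J+1=6
(j₁±m₁, j₂±m₂, J±M) = (0,4,4,0,1,1)
P² = 72/5
sum k=3..3:
  [3] −1/6 = -1/6
S = -1/6
C² = P²·S² = 2/5 ; C = -0.632456

-0.632456  (= −√(2/5))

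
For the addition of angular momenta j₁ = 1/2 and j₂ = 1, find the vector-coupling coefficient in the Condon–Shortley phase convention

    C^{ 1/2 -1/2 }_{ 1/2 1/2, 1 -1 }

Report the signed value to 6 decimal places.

triangle: 1!×0!×1!/3! = 1/6
(j±m)!: 1!×0!×0!×2!×0!×1! = 2
prefactor² = (2J+1)×Δ×N² = 2/3
  k=0: +1/(0!×1!×0!×0!×0!×1!) = 1
Σ = 1  ⇒  CG² = 2/3×1² = 2/3
CG = +√(2/3) = +0.816497

+0.816497  (= +√(2/3))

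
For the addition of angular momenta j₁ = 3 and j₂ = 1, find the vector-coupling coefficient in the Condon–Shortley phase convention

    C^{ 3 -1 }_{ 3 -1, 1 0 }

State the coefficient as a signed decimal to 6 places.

-0.288675  (= −√(1/12))

j₁+j₂−J=1  J+j₁−j₂=5  J−j₁+j₂=1  j₁+j₂+J+1=8
(j₁±m₁, j₂±m₂, J±M) = (2,4,1,1,2,4)
P² = 48
sum k=0..1:
  [0] +1/24 = 1/24
  [1] −1/12 = -1/12
S = -1/24
C² = P²·S² = 1/12 ; C = -0.288675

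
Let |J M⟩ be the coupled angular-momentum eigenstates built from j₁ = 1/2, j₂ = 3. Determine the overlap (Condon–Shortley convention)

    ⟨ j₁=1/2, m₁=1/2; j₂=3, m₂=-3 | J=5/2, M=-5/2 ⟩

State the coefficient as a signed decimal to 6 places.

+0.925820

√[6·1!0!5!/7! · 1!0!0!6!0!5!] = √(86400/7)
  +(−1)^0/∏(0,1,0,0,0,5)! = 1/120  (running 1/120)
⟨..|..⟩ = √(86400/7)·(1/120) = +0.925820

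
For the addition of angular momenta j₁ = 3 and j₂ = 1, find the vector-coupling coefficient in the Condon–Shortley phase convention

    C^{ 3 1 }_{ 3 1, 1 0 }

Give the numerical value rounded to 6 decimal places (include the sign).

j₁+j₂−J=1  J+j₁−j₂=5  J−j₁+j₂=1  j₁+j₂+J+1=8
(j₁±m₁, j₂±m₂, J±M) = (4,2,1,1,4,2)
P² = 48
sum k=0..1:
  [0] +1/12 = 1/12
  [1] −1/24 = -1/24
S = 1/24
C² = P²·S² = 1/12 ; C = +0.288675

+√(1/12) ≈ +0.288675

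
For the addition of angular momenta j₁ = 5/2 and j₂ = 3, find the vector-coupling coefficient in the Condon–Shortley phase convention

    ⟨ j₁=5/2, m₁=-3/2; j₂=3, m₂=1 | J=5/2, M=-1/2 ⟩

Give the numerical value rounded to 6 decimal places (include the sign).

+√(1/35) ≈ +0.169031

√[6·3!2!3!/9! · 1!4!4!2!2!3!] = √(576/35)
  +(−1)^2/∏(2,1,2,2,0,1)! = 1/8  (running 1/8)
  +(−1)^3/∏(3,0,1,1,1,2)! = -1/12  (running 1/24)
⟨..|..⟩ = √(576/35)·(1/24) = +0.169031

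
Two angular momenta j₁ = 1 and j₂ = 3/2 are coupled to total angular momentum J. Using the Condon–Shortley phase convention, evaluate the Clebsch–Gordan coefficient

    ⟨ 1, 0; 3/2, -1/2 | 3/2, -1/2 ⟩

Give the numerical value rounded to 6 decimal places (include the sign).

+0.258199

j₁+j₂−J=1  J+j₁−j₂=1  J−j₁+j₂=2  j₁+j₂+J+1=5
(j₁±m₁, j₂±m₂, J±M) = (1,1,1,2,1,2)
P² = 4/15
sum k=0..1:
  [0] +1/1 = 1
  [1] −1/2 = -1/2
S = 1/2
C² = P²·S² = 1/15 ; C = +0.258199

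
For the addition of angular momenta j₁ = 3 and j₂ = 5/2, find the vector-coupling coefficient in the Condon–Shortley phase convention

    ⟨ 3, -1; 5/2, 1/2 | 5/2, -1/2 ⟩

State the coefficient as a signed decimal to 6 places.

+√(8/35) ≈ +0.478091

j₁+j₂−J=3  J+j₁−j₂=3  J−j₁+j₂=2  j₁+j₂+J+1=9
(j₁±m₁, j₂±m₂, J±M) = (2,4,3,2,2,3)
P² = 288/35
sum k=1..3:
  [1] −1/24 = -1/24
  [2] +1/4 = 1/4
  [3] −1/24 = -1/24
S = 1/6
C² = P²·S² = 8/35 ; C = +0.478091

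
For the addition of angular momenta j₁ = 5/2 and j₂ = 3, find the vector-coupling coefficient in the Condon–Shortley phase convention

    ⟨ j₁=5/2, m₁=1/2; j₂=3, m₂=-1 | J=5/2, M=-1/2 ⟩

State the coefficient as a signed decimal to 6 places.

−√(8/35) = -0.478091

j₁+j₂−J=3  J+j₁−j₂=2  J−j₁+j₂=3  j₁+j₂+J+1=9
(j₁±m₁, j₂±m₂, J±M) = (3,2,2,4,2,3)
P² = 288/35
sum k=0..2:
  [0] +1/24 = 1/24
  [1] −1/4 = -1/4
  [2] +1/24 = 1/24
S = -1/6
C² = P²·S² = 8/35 ; C = -0.478091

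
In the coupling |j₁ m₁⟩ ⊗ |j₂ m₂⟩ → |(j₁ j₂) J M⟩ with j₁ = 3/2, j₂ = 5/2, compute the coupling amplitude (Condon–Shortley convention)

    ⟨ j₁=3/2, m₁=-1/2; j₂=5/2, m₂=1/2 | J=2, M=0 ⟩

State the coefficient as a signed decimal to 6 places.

triangle: 2!·1!·3!/7! = 12/5040
(j±m)!: 1!·2!·3!·2!·2!·2! = 96
prefactor² = (2J+1)·Δ·N² = 8/7
  k=1: −1/(1!·1!·1!·2!·0!·1!) = -1/2
  k=2: +1/(2!·0!·0!·1!·1!·2!) = 1/4
Σ = -1/4  ⇒  CG² = 8/7·(-1/4)² = 1/14
CG = −√(1/14) = -0.267261

-0.267261  (= −√(1/14))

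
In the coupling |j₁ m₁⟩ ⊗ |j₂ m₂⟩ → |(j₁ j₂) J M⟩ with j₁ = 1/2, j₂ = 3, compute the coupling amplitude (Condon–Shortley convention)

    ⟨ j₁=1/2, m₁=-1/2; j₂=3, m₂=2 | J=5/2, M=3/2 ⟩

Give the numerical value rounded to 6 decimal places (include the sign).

-0.845154  (= −√(5/7))

√[6·1!0!5!/7! · 0!1!5!1!4!1!] = √(2880/7)
  +(−1)^1/∏(1,0,0,4,0,1)! = -1/24  (running -1/24)
⟨..|..⟩ = √(2880/7)·(-1/24) = -0.845154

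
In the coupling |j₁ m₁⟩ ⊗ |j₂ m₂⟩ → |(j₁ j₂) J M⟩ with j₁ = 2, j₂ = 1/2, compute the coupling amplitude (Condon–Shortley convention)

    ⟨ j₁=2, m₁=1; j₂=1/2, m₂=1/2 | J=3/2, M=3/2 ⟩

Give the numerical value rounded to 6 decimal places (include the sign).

triangle: 1!·3!·0!/5! = 6/120
(j±m)!: 3!·1!·1!·0!·3!·0! = 36
prefactor² = (2J+1)·Δ·N² = 36/5
  k=1: −1/(1!·0!·0!·0!·3!·0!) = -1/6
Σ = -1/6  ⇒  CG² = 36/5·(-1/6)² = 1/5
CG = −√(1/5) = -0.447214

-0.447214  (= −√(1/5))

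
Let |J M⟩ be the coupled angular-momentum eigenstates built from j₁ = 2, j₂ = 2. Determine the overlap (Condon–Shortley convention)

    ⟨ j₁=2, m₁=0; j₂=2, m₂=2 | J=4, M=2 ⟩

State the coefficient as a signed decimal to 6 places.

+√(3/14) = +0.462910

j₁+j₂−J=0  J+j₁−j₂=4  J−j₁+j₂=4  j₁+j₂+J+1=9
(j₁±m₁, j₂±m₂, J±M) = (2,2,4,0,6,2)
P² = 13824/7
sum k=0..0:
  [0] +1/96 = 1/96
S = 1/96
C² = P²·S² = 3/14 ; C = +0.462910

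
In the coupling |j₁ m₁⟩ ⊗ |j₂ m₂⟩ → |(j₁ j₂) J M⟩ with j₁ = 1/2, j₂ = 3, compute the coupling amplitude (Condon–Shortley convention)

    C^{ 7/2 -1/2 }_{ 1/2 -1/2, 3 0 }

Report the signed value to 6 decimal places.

+0.755929  (= +√(4/7))

√[8·0!1!6!/8! · 0!1!3!3!3!4!] = √(5184/7)
  +(−1)^0/∏(0,0,1,3,0,3)! = 1/36  (running 1/36)
⟨..|..⟩ = √(5184/7)·(1/36) = +0.755929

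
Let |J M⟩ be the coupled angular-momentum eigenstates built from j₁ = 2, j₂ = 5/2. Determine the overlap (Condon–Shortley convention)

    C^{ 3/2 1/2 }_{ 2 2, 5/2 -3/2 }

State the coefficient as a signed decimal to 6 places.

√[4·3!1!2!/7! · 4!0!1!4!2!1!] = √(384/35)
  +(−1)^0/∏(0,3,0,1,1,1)! = 1/6  (running 1/6)
⟨..|..⟩ = √(384/35)·(1/6) = +0.552052

+0.552052  (= +√(32/105))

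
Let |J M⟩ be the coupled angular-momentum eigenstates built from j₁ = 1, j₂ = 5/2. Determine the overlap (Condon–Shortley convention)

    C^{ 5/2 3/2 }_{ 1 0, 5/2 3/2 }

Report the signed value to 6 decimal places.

-0.507093

√[6·1!1!4!/7! · 1!1!4!1!4!1!] = √(576/35)
  +(−1)^0/∏(0,1,1,4,0,0)! = 1/24  (running 1/24)
  +(−1)^1/∏(1,0,0,3,1,1)! = -1/6  (running -1/8)
⟨..|..⟩ = √(576/35)·(-1/8) = -0.507093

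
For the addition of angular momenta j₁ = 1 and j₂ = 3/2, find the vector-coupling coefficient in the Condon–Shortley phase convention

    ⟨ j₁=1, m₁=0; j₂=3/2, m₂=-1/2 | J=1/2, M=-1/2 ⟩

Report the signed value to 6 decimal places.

√[2·2!0!1!/4! · 1!1!1!2!0!1!] = √(1/3)
  +(−1)^1/∏(1,1,0,0,0,1)! = -1  (running -1)
⟨..|..⟩ = √(1/3)·(-1) = -0.577350

−√(1/3) = -0.577350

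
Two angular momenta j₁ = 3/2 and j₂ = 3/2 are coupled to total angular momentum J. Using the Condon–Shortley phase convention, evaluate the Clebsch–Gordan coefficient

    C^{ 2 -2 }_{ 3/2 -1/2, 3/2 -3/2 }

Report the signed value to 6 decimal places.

+√(1/2) = +0.707107

j₁+j₂−J=1  J+j₁−j₂=2  J−j₁+j₂=2  j₁+j₂+J+1=6
(j₁±m₁, j₂±m₂, J±M) = (1,2,0,3,0,4)
P² = 8
sum k=0..0:
  [0] +1/4 = 1/4
S = 1/4
C² = P²·S² = 1/2 ; C = +0.707107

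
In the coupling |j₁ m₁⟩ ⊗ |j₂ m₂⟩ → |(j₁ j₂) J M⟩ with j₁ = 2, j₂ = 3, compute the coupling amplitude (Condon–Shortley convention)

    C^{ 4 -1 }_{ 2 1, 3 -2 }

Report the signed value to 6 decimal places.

√[9·1!3!5!/10! · 3!1!1!5!3!5!] = √(6480/7)
  +(−1)^0/∏(0,1,1,1,2,4)! = 1/48  (running 1/48)
  +(−1)^1/∏(1,0,0,0,3,5)! = -1/720  (running 7/360)
⟨..|..⟩ = √(6480/7)·(7/360) = +0.591608

+√(7/20) = +0.591608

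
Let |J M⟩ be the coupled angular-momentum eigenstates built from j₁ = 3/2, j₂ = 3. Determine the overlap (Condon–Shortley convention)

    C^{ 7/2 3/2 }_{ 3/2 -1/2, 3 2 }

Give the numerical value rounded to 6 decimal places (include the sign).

−√(3/7) ≈ -0.654654

triangle: 1!×2!×5!/9! = 240/362880
(j±m)!: 1!×2!×5!×1!×5!×2! = 57600
prefactor² = (2J+1)×Δ×N² = 6400/21
  k=0: +1/(0!×1!×2!×5!×0!×0!) = 1/240
  k=1: −1/(1!×0!×1!×4!×1!×1!) = -1/24
Σ = -3/80  ⇒  CG² = 6400/21×(-3/80)² = 3/7
CG = −√(3/7) = -0.654654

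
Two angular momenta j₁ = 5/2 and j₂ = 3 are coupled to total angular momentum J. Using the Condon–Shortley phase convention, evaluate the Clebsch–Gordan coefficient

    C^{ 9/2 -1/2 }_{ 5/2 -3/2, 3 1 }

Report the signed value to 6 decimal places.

−√(35/99) = -0.594588

triangle: 1!*4!*5!/11! = 2880/39916800
(j±m)!: 1!*4!*4!*2!*4!*5! = 3317760
prefactor² = (2J+1)*Δ*N² = 184320/77
  k=0: +1/(0!*1!*4!*4!*0!*1!) = 1/576
  k=1: −1/(1!*0!*3!*3!*1!*2!) = -1/72
Σ = -7/576  ⇒  CG² = 184320/77*(-7/576)² = 35/99
CG = −√(35/99) = -0.594588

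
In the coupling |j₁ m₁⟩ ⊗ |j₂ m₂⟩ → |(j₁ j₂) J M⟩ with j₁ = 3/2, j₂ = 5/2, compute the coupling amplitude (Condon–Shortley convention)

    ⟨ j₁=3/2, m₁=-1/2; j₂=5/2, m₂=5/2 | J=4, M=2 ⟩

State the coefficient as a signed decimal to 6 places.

+0.327327

triangle: 0!×3!×5!/9! = 720/362880
(j±m)!: 1!×2!×5!×0!×6!×2! = 345600
prefactor² = (2J+1)×Δ×N² = 43200/7
  k=0: +1/(0!×0!×2!×5!×1!×0!) = 1/240
Σ = 1/240  ⇒  CG² = 43200/7×1/240² = 3/28
CG = +√(3/28) = +0.327327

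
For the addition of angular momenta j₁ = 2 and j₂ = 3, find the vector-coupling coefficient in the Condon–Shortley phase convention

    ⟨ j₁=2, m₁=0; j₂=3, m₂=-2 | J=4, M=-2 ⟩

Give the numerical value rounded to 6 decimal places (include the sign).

j₁+j₂−J=1  J+j₁−j₂=3  J−j₁+j₂=5  j₁+j₂+J+1=10
(j₁±m₁, j₂±m₂, J±M) = (2,2,1,5,2,6)
P² = 8640/7
sum k=0..1:
  [0] +1/48 = 1/48
  [1] −1/240 = -1/240
S = 1/60
C² = P²·S² = 12/35 ; C = +0.585540

+√(12/35) ≈ +0.585540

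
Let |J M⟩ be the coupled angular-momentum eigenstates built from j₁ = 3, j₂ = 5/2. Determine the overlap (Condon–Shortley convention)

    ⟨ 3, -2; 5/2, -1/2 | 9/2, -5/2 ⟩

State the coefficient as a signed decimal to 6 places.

j₁+j₂−J=1  J+j₁−j₂=5  J−j₁+j₂=4  j₁+j₂+J+1=11
(j₁±m₁, j₂±m₂, J±M) = (1,5,2,3,2,7)
P² = 115200/11
sum k=0..1:
  [0] +1/480 = 1/480
  [1] −1/144 = -1/144
S = -7/1440
C² = P²·S² = 49/198 ; C = -0.497468

−√(49/198) ≈ -0.497468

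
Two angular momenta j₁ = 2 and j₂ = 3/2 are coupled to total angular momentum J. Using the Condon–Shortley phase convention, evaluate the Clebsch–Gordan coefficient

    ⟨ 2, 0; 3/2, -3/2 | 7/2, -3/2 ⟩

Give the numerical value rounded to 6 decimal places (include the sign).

+0.534522

j₁+j₂−J=0  J+j₁−j₂=4  J−j₁+j₂=3  j₁+j₂+J+1=8
(j₁±m₁, j₂±m₂, J±M) = (2,2,0,3,2,5)
P² = 1152/7
sum k=0..0:
  [0] +1/24 = 1/24
S = 1/24
C² = P²·S² = 2/7 ; C = +0.534522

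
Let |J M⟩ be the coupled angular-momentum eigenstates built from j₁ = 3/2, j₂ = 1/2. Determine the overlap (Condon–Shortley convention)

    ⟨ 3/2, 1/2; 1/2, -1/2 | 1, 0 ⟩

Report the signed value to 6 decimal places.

+0.707107  (= +√(1/2))

triangle: 1!·2!·0!/4! = 2/24
(j±m)!: 2!·1!·0!·1!·1!·1! = 2
prefactor² = (2J+1)·Δ·N² = 1/2
  k=0: +1/(0!·1!·1!·0!·1!·0!) = 1
Σ = 1  ⇒  CG² = 1/2·1² = 1/2
CG = +√(1/2) = +0.707107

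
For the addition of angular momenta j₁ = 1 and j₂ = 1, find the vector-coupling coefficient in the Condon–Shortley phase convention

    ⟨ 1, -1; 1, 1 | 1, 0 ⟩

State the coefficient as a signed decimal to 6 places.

-0.707107

j₁+j₂−J=1  J+j₁−j₂=1  J−j₁+j₂=1  j₁+j₂+J+1=4
(j₁±m₁, j₂±m₂, J±M) = (0,2,2,0,1,1)
P² = 1/2
sum k=1..1:
  [1] −1/1 = -1
S = -1
C² = P²·S² = 1/2 ; C = -0.707107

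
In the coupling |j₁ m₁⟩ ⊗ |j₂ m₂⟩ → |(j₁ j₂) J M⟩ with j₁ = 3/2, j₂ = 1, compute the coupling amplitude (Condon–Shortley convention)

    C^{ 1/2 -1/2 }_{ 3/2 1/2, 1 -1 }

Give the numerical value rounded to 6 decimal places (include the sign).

√[2·2!1!0!/4! · 2!1!0!2!0!1!] = √(2/3)
  +(−1)^0/∏(0,2,1,0,0,0)! = 1/2  (running 1/2)
⟨..|..⟩ = √(2/3)·(1/2) = +0.408248

+√(1/6) ≈ +0.408248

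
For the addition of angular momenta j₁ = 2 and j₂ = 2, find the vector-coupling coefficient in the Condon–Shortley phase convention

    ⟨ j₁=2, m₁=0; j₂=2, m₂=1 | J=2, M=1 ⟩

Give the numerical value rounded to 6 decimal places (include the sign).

√[5·2!2!2!/7! · 2!2!3!1!3!1!] = √(8/7)
  +(−1)^1/∏(1,1,1,2,1,0)! = -1/2  (running -1/2)
  +(−1)^2/∏(2,0,0,1,2,1)! = 1/4  (running -1/4)
⟨..|..⟩ = √(8/7)·(-1/4) = -0.267261

−√(1/14) = -0.267261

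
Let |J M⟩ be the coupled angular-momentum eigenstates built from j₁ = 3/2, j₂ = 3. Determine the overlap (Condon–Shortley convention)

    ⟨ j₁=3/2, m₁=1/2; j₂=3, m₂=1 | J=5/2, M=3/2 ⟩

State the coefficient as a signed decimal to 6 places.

−√(7/20) ≈ -0.591608

triangle: 2!·1!·4!/8! = 48/40320
(j±m)!: 2!·1!·4!·2!·4!·1! = 2304
prefactor² = (2J+1)·Δ·N² = 576/35
  k=0: +1/(0!·2!·1!·4!·0!·0!) = 1/48
  k=1: −1/(1!·1!·0!·3!·1!·1!) = -1/6
Σ = -7/48  ⇒  CG² = 576/35·(-7/48)² = 7/20
CG = −√(7/20) = -0.591608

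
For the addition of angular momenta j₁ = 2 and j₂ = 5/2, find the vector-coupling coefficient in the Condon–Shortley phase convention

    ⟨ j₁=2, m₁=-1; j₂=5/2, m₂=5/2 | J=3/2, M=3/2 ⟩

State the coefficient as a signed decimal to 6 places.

√[4·3!1!2!/7! · 1!3!5!0!3!0!] = √(288/7)
  +(−1)^3/∏(3,0,0,2,1,0)! = -1/12  (running -1/12)
⟨..|..⟩ = √(288/7)·(-1/12) = -0.534522

−√(2/7) ≈ -0.534522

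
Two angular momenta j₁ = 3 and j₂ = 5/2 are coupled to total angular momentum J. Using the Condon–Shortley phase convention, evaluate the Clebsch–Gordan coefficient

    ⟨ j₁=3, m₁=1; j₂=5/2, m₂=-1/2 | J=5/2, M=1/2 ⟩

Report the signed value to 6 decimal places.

−√(8/35) ≈ -0.478091

√[6·3!3!2!/9! · 4!2!2!3!3!2!] = √(288/35)
  +(−1)^0/∏(0,3,2,2,1,0)! = 1/24  (running 1/24)
  +(−1)^1/∏(1,2,1,1,2,1)! = -1/4  (running -5/24)
  +(−1)^2/∏(2,1,0,0,3,2)! = 1/24  (running -1/6)
⟨..|..⟩ = √(288/35)·(-1/6) = -0.478091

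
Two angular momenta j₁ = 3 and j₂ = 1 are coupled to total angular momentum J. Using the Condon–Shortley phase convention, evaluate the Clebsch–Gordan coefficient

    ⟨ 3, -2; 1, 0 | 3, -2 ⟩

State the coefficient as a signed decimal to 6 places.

-0.577350

j₁+j₂−J=1  J+j₁−j₂=5  J−j₁+j₂=1  j₁+j₂+J+1=8
(j₁±m₁, j₂±m₂, J±M) = (1,5,1,1,1,5)
P² = 300
sum k=0..1:
  [0] +1/120 = 1/120
  [1] −1/24 = -1/24
S = -1/30
C² = P²·S² = 1/3 ; C = -0.577350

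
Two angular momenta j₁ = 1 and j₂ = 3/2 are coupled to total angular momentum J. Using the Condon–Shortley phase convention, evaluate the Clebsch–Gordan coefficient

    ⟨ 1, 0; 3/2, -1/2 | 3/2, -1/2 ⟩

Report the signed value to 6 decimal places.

j₁+j₂−J=1  J+j₁−j₂=1  J−j₁+j₂=2  j₁+j₂+J+1=5
(j₁±m₁, j₂±m₂, J±M) = (1,1,1,2,1,2)
P² = 4/15
sum k=0..1:
  [0] +1/1 = 1
  [1] −1/2 = -1/2
S = 1/2
C² = P²·S² = 1/15 ; C = +0.258199

+√(1/15) = +0.258199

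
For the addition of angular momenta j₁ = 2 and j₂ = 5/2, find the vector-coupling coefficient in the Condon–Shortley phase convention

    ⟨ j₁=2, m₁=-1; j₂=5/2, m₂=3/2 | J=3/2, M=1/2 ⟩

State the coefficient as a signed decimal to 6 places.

+0.138013  (= +√(2/105))

√[4·3!1!2!/7! · 1!3!4!1!2!1!] = √(96/35)
  +(−1)^2/∏(2,1,1,2,0,0)! = 1/4  (running 1/4)
  +(−1)^3/∏(3,0,0,1,1,1)! = -1/6  (running 1/12)
⟨..|..⟩ = √(96/35)·(1/12) = +0.138013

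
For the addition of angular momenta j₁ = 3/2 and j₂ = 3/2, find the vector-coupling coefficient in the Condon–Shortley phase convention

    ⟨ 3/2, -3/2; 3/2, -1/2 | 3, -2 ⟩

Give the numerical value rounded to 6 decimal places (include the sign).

+0.707107

triangle: 0!*3!*3!/7! = 36/5040
(j±m)!: 0!*3!*1!*2!*1!*5! = 1440
prefactor² = (2J+1)*Δ*N² = 72
  k=0: +1/(0!*0!*3!*1!*0!*2!) = 1/12
Σ = 1/12  ⇒  CG² = 72*1/12² = 1/2
CG = +√(1/2) = +0.707107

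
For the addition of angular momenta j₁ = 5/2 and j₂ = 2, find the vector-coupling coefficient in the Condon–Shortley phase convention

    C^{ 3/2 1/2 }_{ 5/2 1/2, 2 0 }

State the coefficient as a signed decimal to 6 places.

-0.239046  (= −√(2/35))

triangle: 3!·2!·1!/7! = 12/5040
(j±m)!: 3!·2!·2!·2!·2!·1! = 96
prefactor² = (2J+1)·Δ·N² = 32/35
  k=1: −1/(1!·2!·1!·1!·1!·0!) = -1/2
  k=2: +1/(2!·1!·0!·0!·2!·1!) = 1/4
Σ = -1/4  ⇒  CG² = 32/35·(-1/4)² = 2/35
CG = −√(2/35) = -0.239046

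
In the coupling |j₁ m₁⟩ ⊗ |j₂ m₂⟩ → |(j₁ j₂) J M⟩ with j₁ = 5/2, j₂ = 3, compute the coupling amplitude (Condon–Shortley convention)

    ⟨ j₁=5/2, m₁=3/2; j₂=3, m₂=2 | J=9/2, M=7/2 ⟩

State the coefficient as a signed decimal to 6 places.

√[10·1!4!5!/11! · 4!1!5!1!8!1!] = √(921600/11)
  +(−1)^0/∏(0,1,1,5,3,0)! = 1/720  (running 1/720)
  +(−1)^1/∏(1,0,0,4,4,1)! = -1/576  (running -1/2880)
⟨..|..⟩ = √(921600/11)·(-1/2880) = -0.100504

−√(1/99) ≈ -0.100504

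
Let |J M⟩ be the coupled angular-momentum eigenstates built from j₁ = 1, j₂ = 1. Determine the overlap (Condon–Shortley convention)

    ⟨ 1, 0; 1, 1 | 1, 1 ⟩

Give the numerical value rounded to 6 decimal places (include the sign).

−√(1/2) = -0.707107

√[3·1!1!1!/4! · 1!1!2!0!2!0!] = √(1/2)
  +(−1)^1/∏(1,0,0,1,1,0)! = -1  (running -1)
⟨..|..⟩ = √(1/2)·(-1) = -0.707107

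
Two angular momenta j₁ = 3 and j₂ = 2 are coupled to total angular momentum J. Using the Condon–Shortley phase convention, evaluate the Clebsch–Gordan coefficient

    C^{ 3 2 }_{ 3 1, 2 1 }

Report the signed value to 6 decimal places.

−√(1/4) ≈ -0.500000

√[7·2!4!2!/9! · 4!2!3!1!5!1!] = √(64)
  +(−1)^1/∏(1,1,1,2,3,0)! = -1/12  (running -1/12)
  +(−1)^2/∏(2,0,0,1,4,1)! = 1/48  (running -1/16)
⟨..|..⟩ = √(64)·(-1/16) = -0.500000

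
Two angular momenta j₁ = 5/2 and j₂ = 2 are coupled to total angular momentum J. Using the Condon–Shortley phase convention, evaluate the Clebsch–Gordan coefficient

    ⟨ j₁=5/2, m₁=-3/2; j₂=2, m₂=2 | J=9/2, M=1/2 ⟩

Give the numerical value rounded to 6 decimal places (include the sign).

+0.199205

j₁+j₂−J=0  J+j₁−j₂=5  J−j₁+j₂=4  j₁+j₂+J+1=10
(j₁±m₁, j₂±m₂, J±M) = (1,4,4,0,5,4)
P² = 92160/7
sum k=0..0:
  [0] +1/576 = 1/576
S = 1/576
C² = P²·S² = 5/126 ; C = +0.199205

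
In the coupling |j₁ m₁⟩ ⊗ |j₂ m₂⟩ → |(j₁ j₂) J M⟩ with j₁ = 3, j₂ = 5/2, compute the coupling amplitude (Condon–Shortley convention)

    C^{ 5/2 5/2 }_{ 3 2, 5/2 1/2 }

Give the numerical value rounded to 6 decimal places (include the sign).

-0.597614

j₁+j₂−J=3  J+j₁−j₂=3  J−j₁+j₂=2  j₁+j₂+J+1=9
(j₁±m₁, j₂±m₂, J±M) = (5,1,3,2,5,0)
P² = 1440/7
sum k=1..1:
  [1] −1/24 = -1/24
S = -1/24
C² = P²·S² = 5/14 ; C = -0.597614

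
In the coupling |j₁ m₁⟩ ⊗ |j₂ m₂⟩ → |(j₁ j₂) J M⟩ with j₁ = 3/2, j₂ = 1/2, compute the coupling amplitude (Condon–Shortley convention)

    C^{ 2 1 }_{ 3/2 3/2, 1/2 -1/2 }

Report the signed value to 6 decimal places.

+0.500000  (= +√(1/4))

j₁+j₂−J=0  J+j₁−j₂=3  J−j₁+j₂=1  j₁+j₂+J+1=5
(j₁±m₁, j₂±m₂, J±M) = (3,0,0,1,3,1)
P² = 9
sum k=0..0:
  [0] +1/6 = 1/6
S = 1/6
C² = P²·S² = 1/4 ; C = +0.500000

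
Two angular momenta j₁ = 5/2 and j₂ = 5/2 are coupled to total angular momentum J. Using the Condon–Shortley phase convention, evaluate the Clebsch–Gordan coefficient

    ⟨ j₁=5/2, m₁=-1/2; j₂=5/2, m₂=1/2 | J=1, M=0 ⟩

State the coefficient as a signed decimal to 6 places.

√[3·4!1!1!/7! · 2!3!3!2!1!1!] = √(72/35)
  +(−1)^2/∏(2,2,1,1,0,0)! = 1/4  (running 1/4)
  +(−1)^3/∏(3,1,0,0,1,1)! = -1/6  (running 1/12)
⟨..|..⟩ = √(72/35)·(1/12) = +0.119523

+√(1/70) ≈ +0.119523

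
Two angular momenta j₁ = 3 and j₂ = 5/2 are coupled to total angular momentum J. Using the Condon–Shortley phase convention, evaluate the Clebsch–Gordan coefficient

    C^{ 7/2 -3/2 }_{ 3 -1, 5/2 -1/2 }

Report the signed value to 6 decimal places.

triangle: 2!·4!·3!/10! = 288/3628800
(j±m)!: 2!·4!·2!·3!·2!·5! = 138240
prefactor² = (2J+1)·Δ·N² = 3072/35
  k=0: +1/(0!·2!·4!·2!·0!·1!) = 1/96
  k=1: −1/(1!·1!·3!·1!·1!·2!) = -1/12
  k=2: +1/(2!·0!·2!·0!·2!·3!) = 1/48
Σ = -5/96  ⇒  CG² = 3072/35·(-5/96)² = 5/21
CG = −√(5/21) = -0.487950

-0.487950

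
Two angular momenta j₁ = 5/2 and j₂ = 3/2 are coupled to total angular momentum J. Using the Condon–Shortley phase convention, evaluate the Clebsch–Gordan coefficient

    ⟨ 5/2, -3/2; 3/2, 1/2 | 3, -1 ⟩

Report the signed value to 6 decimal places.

-0.639010

√[7·1!4!2!/8! · 1!4!2!1!2!4!] = √(96/5)
  +(−1)^0/∏(0,1,4,2,0,0)! = 1/48  (running 1/48)
  +(−1)^1/∏(1,0,3,1,1,1)! = -1/6  (running -7/48)
⟨..|..⟩ = √(96/5)·(-7/48) = -0.639010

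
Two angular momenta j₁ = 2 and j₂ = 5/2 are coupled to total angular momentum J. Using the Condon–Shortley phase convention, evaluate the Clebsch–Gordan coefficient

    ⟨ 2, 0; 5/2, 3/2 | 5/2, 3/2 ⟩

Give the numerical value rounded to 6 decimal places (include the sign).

−√(1/70) = -0.119523

triangle: 2!*2!*3!/8! = 24/40320
(j±m)!: 2!*2!*4!*1!*4!*1! = 2304
prefactor² = (2J+1)*Δ*N² = 288/35
  k=1: −1/(1!*1!*1!*3!*1!*0!) = -1/6
  k=2: +1/(2!*0!*0!*2!*2!*1!) = 1/8
Σ = -1/24  ⇒  CG² = 288/35*(-1/24)² = 1/70
CG = −√(1/70) = -0.119523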